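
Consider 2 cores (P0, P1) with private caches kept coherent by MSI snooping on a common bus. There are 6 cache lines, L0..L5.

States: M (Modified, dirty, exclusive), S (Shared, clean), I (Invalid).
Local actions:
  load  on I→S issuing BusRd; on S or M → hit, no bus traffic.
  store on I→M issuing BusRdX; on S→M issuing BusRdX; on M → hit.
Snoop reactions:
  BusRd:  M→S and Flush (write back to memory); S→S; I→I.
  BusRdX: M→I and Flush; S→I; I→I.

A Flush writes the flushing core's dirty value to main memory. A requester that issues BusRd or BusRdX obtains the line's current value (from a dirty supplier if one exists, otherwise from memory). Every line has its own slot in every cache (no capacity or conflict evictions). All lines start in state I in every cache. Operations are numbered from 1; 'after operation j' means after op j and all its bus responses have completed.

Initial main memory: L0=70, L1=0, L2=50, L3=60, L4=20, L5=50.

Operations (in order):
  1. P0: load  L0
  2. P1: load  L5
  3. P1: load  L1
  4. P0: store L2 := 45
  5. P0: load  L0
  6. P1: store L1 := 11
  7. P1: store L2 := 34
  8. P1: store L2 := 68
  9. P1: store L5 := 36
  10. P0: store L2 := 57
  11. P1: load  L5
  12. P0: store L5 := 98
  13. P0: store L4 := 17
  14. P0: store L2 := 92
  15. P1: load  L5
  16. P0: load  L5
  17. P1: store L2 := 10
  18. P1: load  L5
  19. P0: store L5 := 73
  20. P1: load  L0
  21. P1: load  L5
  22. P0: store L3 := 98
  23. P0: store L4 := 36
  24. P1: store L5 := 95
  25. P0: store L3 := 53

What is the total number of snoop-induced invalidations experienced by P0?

[1] P0: load  L0 | P0:S(70), P1:I | bus: BusRd
[2] P1: load  L5 | P0:I, P1:S(50) | bus: BusRd
[3] P1: load  L1 | P0:I, P1:S(0) | bus: BusRd
[4] P0: store L2 := 45 | P0:M(45), P1:I | bus: BusRdX
[5] P0: load  L0 | P0:S(70), P1:I | bus: none
[6] P1: store L1 := 11 | P0:I, P1:M(11) | bus: BusRdX
[7] P1: store L2 := 34 | P0:I, P1:M(34) | bus: BusRdX,Flush
[8] P1: store L2 := 68 | P0:I, P1:M(68) | bus: none
[9] P1: store L5 := 36 | P0:I, P1:M(36) | bus: BusRdX
[10] P0: store L2 := 57 | P0:M(57), P1:I | bus: BusRdX,Flush
[11] P1: load  L5 | P0:I, P1:M(36) | bus: none
[12] P0: store L5 := 98 | P0:M(98), P1:I | bus: BusRdX,Flush
[13] P0: store L4 := 17 | P0:M(17), P1:I | bus: BusRdX
[14] P0: store L2 := 92 | P0:M(92), P1:I | bus: none
[15] P1: load  L5 | P0:S(98), P1:S(98) | bus: BusRd,Flush
[16] P0: load  L5 | P0:S(98), P1:S(98) | bus: none
[17] P1: store L2 := 10 | P0:I, P1:M(10) | bus: BusRdX,Flush
[18] P1: load  L5 | P0:S(98), P1:S(98) | bus: none
[19] P0: store L5 := 73 | P0:M(73), P1:I | bus: BusRdX
[20] P1: load  L0 | P0:S(70), P1:S(70) | bus: BusRd
[21] P1: load  L5 | P0:S(73), P1:S(73) | bus: BusRd,Flush
[22] P0: store L3 := 98 | P0:M(98), P1:I | bus: BusRdX
[23] P0: store L4 := 36 | P0:M(36), P1:I | bus: none
[24] P1: store L5 := 95 | P0:I, P1:M(95) | bus: BusRdX
[25] P0: store L3 := 53 | P0:M(53), P1:I | bus: none

invalidations = 3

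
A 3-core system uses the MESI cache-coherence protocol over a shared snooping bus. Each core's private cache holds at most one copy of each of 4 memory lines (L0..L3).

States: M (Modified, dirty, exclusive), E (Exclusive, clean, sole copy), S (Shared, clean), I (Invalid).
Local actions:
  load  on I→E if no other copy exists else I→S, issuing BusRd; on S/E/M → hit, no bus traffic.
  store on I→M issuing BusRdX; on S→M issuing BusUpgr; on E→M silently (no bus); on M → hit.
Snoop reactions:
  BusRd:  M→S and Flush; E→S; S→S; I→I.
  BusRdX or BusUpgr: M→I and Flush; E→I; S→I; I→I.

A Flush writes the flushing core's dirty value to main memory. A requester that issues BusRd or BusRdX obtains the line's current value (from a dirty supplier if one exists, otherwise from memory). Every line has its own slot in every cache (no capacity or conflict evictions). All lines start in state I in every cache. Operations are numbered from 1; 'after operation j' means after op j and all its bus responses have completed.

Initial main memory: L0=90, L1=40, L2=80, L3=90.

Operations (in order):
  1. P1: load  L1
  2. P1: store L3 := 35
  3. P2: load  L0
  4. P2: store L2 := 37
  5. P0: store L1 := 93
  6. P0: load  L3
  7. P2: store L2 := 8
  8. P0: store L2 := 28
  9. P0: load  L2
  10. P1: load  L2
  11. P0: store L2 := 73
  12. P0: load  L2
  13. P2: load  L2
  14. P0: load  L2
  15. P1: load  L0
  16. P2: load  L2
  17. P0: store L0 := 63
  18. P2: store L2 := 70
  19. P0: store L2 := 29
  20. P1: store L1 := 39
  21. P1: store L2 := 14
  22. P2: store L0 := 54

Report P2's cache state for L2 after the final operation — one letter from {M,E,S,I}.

state = I

[1] P1: load  L1 | P0:I, P1:E(40), P2:I | bus: BusRd
[2] P1: store L3 := 35 | P0:I, P1:M(35), P2:I | bus: BusRdX
[3] P2: load  L0 | P0:I, P1:I, P2:E(90) | bus: BusRd
[4] P2: store L2 := 37 | P0:I, P1:I, P2:M(37) | bus: BusRdX
[5] P0: store L1 := 93 | P0:M(93), P1:I, P2:I | bus: BusRdX
[6] P0: load  L3 | P0:S(35), P1:S(35), P2:I | bus: BusRd,Flush
[7] P2: store L2 := 8 | P0:I, P1:I, P2:M(8) | bus: none
[8] P0: store L2 := 28 | P0:M(28), P1:I, P2:I | bus: BusRdX,Flush
[9] P0: load  L2 | P0:M(28), P1:I, P2:I | bus: none
[10] P1: load  L2 | P0:S(28), P1:S(28), P2:I | bus: BusRd,Flush
[11] P0: store L2 := 73 | P0:M(73), P1:I, P2:I | bus: BusUpgr
[12] P0: load  L2 | P0:M(73), P1:I, P2:I | bus: none
[13] P2: load  L2 | P0:S(73), P1:I, P2:S(73) | bus: BusRd,Flush
[14] P0: load  L2 | P0:S(73), P1:I, P2:S(73) | bus: none
[15] P1: load  L0 | P0:I, P1:S(90), P2:S(90) | bus: BusRd
[16] P2: load  L2 | P0:S(73), P1:I, P2:S(73) | bus: none
[17] P0: store L0 := 63 | P0:M(63), P1:I, P2:I | bus: BusRdX
[18] P2: store L2 := 70 | P0:I, P1:I, P2:M(70) | bus: BusUpgr
[19] P0: store L2 := 29 | P0:M(29), P1:I, P2:I | bus: BusRdX,Flush
[20] P1: store L1 := 39 | P0:I, P1:M(39), P2:I | bus: BusRdX,Flush
[21] P1: store L2 := 14 | P0:I, P1:M(14), P2:I | bus: BusRdX,Flush
[22] P2: store L0 := 54 | P0:I, P1:I, P2:M(54) | bus: BusRdX,Flush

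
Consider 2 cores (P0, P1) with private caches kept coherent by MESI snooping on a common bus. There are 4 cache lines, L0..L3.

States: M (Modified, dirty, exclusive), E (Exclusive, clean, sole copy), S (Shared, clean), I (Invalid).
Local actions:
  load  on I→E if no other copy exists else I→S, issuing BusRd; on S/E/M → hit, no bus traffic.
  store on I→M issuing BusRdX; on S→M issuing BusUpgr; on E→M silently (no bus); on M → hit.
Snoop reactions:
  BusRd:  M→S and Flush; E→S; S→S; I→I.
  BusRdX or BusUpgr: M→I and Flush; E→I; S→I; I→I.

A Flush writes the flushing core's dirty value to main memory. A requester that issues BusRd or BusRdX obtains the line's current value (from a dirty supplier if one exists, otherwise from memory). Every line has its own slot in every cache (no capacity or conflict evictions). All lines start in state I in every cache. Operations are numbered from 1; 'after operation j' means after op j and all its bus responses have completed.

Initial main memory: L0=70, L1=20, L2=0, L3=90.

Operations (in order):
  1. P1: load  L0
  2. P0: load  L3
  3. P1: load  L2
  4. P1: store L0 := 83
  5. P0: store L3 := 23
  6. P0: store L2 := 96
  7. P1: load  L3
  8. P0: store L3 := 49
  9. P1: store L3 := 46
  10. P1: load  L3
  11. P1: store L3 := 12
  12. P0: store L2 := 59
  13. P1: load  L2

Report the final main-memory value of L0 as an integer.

memory[L0] = 70

step 1: P1: load  L0  ⟶  IE  (L0)  txn=BusRd  M[L0]=70
step 2: P0: load  L3  ⟶  EI  (L3)  txn=BusRd  M[L3]=90
step 3: P1: load  L2  ⟶  IE  (L2)  txn=BusRd  M[L2]=0
step 4: P1: store L0 := 83  ⟶  IM  (L0)  txn=∅  M[L0]=70
step 5: P0: store L3 := 23  ⟶  MI  (L3)  txn=∅  M[L3]=90
step 6: P0: store L2 := 96  ⟶  MI  (L2)  txn=BusRdX  M[L2]=0
step 7: P1: load  L3  ⟶  SS  (L3)  txn=BusRd+Flush  M[L3]=23
step 8: P0: store L3 := 49  ⟶  MI  (L3)  txn=BusUpgr  M[L3]=23
step 9: P1: store L3 := 46  ⟶  IM  (L3)  txn=BusRdX+Flush  M[L3]=49
step 10: P1: load  L3  ⟶  IM  (L3)  txn=∅  M[L3]=49
step 11: P1: store L3 := 12  ⟶  IM  (L3)  txn=∅  M[L3]=49
step 12: P0: store L2 := 59  ⟶  MI  (L2)  txn=∅  M[L2]=0
step 13: P1: load  L2  ⟶  SS  (L2)  txn=BusRd+Flush  M[L2]=59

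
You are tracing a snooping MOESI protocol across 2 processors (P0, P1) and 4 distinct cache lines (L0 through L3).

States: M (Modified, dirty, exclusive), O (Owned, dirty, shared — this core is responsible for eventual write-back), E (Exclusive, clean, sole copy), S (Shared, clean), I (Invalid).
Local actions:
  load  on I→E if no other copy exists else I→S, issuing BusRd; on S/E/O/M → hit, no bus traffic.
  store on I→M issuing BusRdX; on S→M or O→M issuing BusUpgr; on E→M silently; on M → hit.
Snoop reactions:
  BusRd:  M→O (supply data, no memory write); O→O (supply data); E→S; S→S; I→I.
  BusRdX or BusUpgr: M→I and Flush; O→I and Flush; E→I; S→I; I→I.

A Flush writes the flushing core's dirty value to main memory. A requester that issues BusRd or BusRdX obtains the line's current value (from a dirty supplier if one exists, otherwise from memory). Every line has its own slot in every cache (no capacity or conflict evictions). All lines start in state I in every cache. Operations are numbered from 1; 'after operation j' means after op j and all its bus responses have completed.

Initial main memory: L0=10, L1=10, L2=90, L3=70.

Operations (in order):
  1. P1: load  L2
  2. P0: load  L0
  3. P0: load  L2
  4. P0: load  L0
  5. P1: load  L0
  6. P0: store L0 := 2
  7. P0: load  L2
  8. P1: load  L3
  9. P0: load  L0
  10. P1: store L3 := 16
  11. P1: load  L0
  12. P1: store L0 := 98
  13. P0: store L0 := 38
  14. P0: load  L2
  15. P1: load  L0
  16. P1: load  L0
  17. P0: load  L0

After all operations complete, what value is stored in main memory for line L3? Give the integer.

[1] P1: load  L2 | P0:I, P1:E(90) | bus: BusRd
[2] P0: load  L0 | P0:E(10), P1:I | bus: BusRd
[3] P0: load  L2 | P0:S(90), P1:S(90) | bus: BusRd
[4] P0: load  L0 | P0:E(10), P1:I | bus: none
[5] P1: load  L0 | P0:S(10), P1:S(10) | bus: BusRd
[6] P0: store L0 := 2 | P0:M(2), P1:I | bus: BusUpgr
[7] P0: load  L2 | P0:S(90), P1:S(90) | bus: none
[8] P1: load  L3 | P0:I, P1:E(70) | bus: BusRd
[9] P0: load  L0 | P0:M(2), P1:I | bus: none
[10] P1: store L3 := 16 | P0:I, P1:M(16) | bus: none
[11] P1: load  L0 | P0:O(2), P1:S(2) | bus: BusRd
[12] P1: store L0 := 98 | P0:I, P1:M(98) | bus: BusUpgr,Flush
[13] P0: store L0 := 38 | P0:M(38), P1:I | bus: BusRdX,Flush
[14] P0: load  L2 | P0:S(90), P1:S(90) | bus: none
[15] P1: load  L0 | P0:O(38), P1:S(38) | bus: BusRd
[16] P1: load  L0 | P0:O(38), P1:S(38) | bus: none
[17] P0: load  L0 | P0:O(38), P1:S(38) | bus: none

memory[L3] = 70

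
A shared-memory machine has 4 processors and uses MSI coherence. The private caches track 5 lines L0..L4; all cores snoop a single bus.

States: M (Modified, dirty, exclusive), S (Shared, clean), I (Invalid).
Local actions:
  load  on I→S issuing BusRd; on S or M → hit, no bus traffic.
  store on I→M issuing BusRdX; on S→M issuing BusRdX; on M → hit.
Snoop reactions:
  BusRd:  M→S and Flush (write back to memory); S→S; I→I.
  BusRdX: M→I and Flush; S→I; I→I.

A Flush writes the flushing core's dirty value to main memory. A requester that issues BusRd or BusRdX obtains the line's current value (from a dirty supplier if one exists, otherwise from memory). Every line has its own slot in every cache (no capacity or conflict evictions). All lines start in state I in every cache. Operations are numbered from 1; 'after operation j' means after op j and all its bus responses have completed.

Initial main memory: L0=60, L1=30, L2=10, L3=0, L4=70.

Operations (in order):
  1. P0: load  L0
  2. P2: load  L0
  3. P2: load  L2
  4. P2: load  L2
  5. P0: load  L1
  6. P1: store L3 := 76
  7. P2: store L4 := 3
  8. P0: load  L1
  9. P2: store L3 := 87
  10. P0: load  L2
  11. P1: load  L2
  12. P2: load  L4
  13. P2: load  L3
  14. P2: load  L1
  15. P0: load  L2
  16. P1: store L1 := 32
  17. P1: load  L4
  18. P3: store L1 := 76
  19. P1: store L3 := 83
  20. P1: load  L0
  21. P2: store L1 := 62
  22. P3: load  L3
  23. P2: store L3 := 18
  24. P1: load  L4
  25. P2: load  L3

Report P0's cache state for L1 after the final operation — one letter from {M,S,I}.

1. P0: load  L0  bus=[BusRd]  L0: P0=S P1=I P2=I P3=I  mem[L0]=60
2. P2: load  L0  bus=[BusRd]  L0: P0=S P1=I P2=S P3=I  mem[L0]=60
3. P2: load  L2  bus=[BusRd]  L2: P0=I P1=I P2=S P3=I  mem[L2]=10
4. P2: load  L2  bus=[-]  L2: P0=I P1=I P2=S P3=I  mem[L2]=10
5. P0: load  L1  bus=[BusRd]  L1: P0=S P1=I P2=I P3=I  mem[L1]=30
6. P1: store L3 := 76  bus=[BusRdX]  L3: P0=I P1=M P2=I P3=I  mem[L3]=0
7. P2: store L4 := 3  bus=[BusRdX]  L4: P0=I P1=I P2=M P3=I  mem[L4]=70
8. P0: load  L1  bus=[-]  L1: P0=S P1=I P2=I P3=I  mem[L1]=30
9. P2: store L3 := 87  bus=[BusRdX,Flush]  L3: P0=I P1=I P2=M P3=I  mem[L3]=76
10. P0: load  L2  bus=[BusRd]  L2: P0=S P1=I P2=S P3=I  mem[L2]=10
11. P1: load  L2  bus=[BusRd]  L2: P0=S P1=S P2=S P3=I  mem[L2]=10
12. P2: load  L4  bus=[-]  L4: P0=I P1=I P2=M P3=I  mem[L4]=70
13. P2: load  L3  bus=[-]  L3: P0=I P1=I P2=M P3=I  mem[L3]=76
14. P2: load  L1  bus=[BusRd]  L1: P0=S P1=I P2=S P3=I  mem[L1]=30
15. P0: load  L2  bus=[-]  L2: P0=S P1=S P2=S P3=I  mem[L2]=10
16. P1: store L1 := 32  bus=[BusRdX]  L1: P0=I P1=M P2=I P3=I  mem[L1]=30
17. P1: load  L4  bus=[BusRd,Flush]  L4: P0=I P1=S P2=S P3=I  mem[L4]=3
18. P3: store L1 := 76  bus=[BusRdX,Flush]  L1: P0=I P1=I P2=I P3=M  mem[L1]=32
19. P1: store L3 := 83  bus=[BusRdX,Flush]  L3: P0=I P1=M P2=I P3=I  mem[L3]=87
20. P1: load  L0  bus=[BusRd]  L0: P0=S P1=S P2=S P3=I  mem[L0]=60
21. P2: store L1 := 62  bus=[BusRdX,Flush]  L1: P0=I P1=I P2=M P3=I  mem[L1]=76
22. P3: load  L3  bus=[BusRd,Flush]  L3: P0=I P1=S P2=I P3=S  mem[L3]=83
23. P2: store L3 := 18  bus=[BusRdX]  L3: P0=I P1=I P2=M P3=I  mem[L3]=83
24. P1: load  L4  bus=[-]  L4: P0=I P1=S P2=S P3=I  mem[L4]=3
25. P2: load  L3  bus=[-]  L3: P0=I P1=I P2=M P3=I  mem[L3]=83

state = I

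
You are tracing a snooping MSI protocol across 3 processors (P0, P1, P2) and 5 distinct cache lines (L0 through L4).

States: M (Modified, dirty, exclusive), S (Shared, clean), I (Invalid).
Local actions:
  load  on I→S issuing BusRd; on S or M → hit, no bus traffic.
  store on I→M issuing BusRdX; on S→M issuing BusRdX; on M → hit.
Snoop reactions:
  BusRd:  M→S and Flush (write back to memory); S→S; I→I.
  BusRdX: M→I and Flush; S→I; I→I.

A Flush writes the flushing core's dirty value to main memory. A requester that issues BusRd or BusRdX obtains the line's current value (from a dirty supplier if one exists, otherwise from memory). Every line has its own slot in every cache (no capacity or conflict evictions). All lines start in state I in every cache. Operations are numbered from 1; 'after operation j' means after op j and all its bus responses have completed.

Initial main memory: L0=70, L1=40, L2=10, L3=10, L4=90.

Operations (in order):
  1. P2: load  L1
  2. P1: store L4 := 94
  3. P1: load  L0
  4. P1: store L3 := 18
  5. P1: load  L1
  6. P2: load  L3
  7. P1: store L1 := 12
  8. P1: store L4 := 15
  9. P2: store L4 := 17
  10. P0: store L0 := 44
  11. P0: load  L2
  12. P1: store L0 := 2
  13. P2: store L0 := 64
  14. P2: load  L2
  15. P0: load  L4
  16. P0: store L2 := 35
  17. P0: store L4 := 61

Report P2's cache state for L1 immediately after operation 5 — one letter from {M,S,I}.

state = S

1. P2: load  L1  bus=[BusRd]  L1: P0=I P1=I P2=S  mem[L1]=40
2. P1: store L4 := 94  bus=[BusRdX]  L4: P0=I P1=M P2=I  mem[L4]=90
3. P1: load  L0  bus=[BusRd]  L0: P0=I P1=S P2=I  mem[L0]=70
4. P1: store L3 := 18  bus=[BusRdX]  L3: P0=I P1=M P2=I  mem[L3]=10
5. P1: load  L1  bus=[BusRd]  L1: P0=I P1=S P2=S  mem[L1]=40
6. P2: load  L3  bus=[BusRd,Flush]  L3: P0=I P1=S P2=S  mem[L3]=18
7. P1: store L1 := 12  bus=[BusRdX]  L1: P0=I P1=M P2=I  mem[L1]=40
8. P1: store L4 := 15  bus=[-]  L4: P0=I P1=M P2=I  mem[L4]=90
9. P2: store L4 := 17  bus=[BusRdX,Flush]  L4: P0=I P1=I P2=M  mem[L4]=15
10. P0: store L0 := 44  bus=[BusRdX]  L0: P0=M P1=I P2=I  mem[L0]=70
11. P0: load  L2  bus=[BusRd]  L2: P0=S P1=I P2=I  mem[L2]=10
12. P1: store L0 := 2  bus=[BusRdX,Flush]  L0: P0=I P1=M P2=I  mem[L0]=44
13. P2: store L0 := 64  bus=[BusRdX,Flush]  L0: P0=I P1=I P2=M  mem[L0]=2
14. P2: load  L2  bus=[BusRd]  L2: P0=S P1=I P2=S  mem[L2]=10
15. P0: load  L4  bus=[BusRd,Flush]  L4: P0=S P1=I P2=S  mem[L4]=17
16. P0: store L2 := 35  bus=[BusRdX]  L2: P0=M P1=I P2=I  mem[L2]=10
17. P0: store L4 := 61  bus=[BusRdX]  L4: P0=M P1=I P2=I  mem[L4]=17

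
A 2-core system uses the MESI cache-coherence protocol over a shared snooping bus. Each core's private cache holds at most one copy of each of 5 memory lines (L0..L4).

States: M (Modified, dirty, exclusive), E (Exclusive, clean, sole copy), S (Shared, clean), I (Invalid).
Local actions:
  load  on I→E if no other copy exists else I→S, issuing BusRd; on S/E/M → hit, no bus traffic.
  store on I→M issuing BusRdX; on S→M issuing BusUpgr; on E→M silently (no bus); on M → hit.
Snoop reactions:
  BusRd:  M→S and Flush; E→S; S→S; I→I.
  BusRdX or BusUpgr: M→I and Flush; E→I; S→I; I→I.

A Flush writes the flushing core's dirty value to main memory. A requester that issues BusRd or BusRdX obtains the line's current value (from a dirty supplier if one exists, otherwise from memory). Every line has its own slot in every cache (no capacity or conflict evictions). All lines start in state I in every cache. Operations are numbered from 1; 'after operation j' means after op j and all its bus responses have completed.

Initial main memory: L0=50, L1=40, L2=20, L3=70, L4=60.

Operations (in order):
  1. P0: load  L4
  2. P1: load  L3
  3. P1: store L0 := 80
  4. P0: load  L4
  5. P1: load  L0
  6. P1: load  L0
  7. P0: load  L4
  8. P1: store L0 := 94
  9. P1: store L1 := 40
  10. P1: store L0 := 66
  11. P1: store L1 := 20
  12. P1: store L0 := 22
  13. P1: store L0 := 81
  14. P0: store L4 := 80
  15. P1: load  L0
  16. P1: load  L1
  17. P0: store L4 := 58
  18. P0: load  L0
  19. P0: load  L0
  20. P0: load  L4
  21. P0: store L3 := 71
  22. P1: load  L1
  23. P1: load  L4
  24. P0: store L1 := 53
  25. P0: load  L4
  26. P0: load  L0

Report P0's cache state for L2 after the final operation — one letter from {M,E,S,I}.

[1] P0: load  L4 | P0:E(60), P1:I | bus: BusRd
[2] P1: load  L3 | P0:I, P1:E(70) | bus: BusRd
[3] P1: store L0 := 80 | P0:I, P1:M(80) | bus: BusRdX
[4] P0: load  L4 | P0:E(60), P1:I | bus: none
[5] P1: load  L0 | P0:I, P1:M(80) | bus: none
[6] P1: load  L0 | P0:I, P1:M(80) | bus: none
[7] P0: load  L4 | P0:E(60), P1:I | bus: none
[8] P1: store L0 := 94 | P0:I, P1:M(94) | bus: none
[9] P1: store L1 := 40 | P0:I, P1:M(40) | bus: BusRdX
[10] P1: store L0 := 66 | P0:I, P1:M(66) | bus: none
[11] P1: store L1 := 20 | P0:I, P1:M(20) | bus: none
[12] P1: store L0 := 22 | P0:I, P1:M(22) | bus: none
[13] P1: store L0 := 81 | P0:I, P1:M(81) | bus: none
[14] P0: store L4 := 80 | P0:M(80), P1:I | bus: none
[15] P1: load  L0 | P0:I, P1:M(81) | bus: none
[16] P1: load  L1 | P0:I, P1:M(20) | bus: none
[17] P0: store L4 := 58 | P0:M(58), P1:I | bus: none
[18] P0: load  L0 | P0:S(81), P1:S(81) | bus: BusRd,Flush
[19] P0: load  L0 | P0:S(81), P1:S(81) | bus: none
[20] P0: load  L4 | P0:M(58), P1:I | bus: none
[21] P0: store L3 := 71 | P0:M(71), P1:I | bus: BusRdX
[22] P1: load  L1 | P0:I, P1:M(20) | bus: none
[23] P1: load  L4 | P0:S(58), P1:S(58) | bus: BusRd,Flush
[24] P0: store L1 := 53 | P0:M(53), P1:I | bus: BusRdX,Flush
[25] P0: load  L4 | P0:S(58), P1:S(58) | bus: none
[26] P0: load  L0 | P0:S(81), P1:S(81) | bus: none

state = I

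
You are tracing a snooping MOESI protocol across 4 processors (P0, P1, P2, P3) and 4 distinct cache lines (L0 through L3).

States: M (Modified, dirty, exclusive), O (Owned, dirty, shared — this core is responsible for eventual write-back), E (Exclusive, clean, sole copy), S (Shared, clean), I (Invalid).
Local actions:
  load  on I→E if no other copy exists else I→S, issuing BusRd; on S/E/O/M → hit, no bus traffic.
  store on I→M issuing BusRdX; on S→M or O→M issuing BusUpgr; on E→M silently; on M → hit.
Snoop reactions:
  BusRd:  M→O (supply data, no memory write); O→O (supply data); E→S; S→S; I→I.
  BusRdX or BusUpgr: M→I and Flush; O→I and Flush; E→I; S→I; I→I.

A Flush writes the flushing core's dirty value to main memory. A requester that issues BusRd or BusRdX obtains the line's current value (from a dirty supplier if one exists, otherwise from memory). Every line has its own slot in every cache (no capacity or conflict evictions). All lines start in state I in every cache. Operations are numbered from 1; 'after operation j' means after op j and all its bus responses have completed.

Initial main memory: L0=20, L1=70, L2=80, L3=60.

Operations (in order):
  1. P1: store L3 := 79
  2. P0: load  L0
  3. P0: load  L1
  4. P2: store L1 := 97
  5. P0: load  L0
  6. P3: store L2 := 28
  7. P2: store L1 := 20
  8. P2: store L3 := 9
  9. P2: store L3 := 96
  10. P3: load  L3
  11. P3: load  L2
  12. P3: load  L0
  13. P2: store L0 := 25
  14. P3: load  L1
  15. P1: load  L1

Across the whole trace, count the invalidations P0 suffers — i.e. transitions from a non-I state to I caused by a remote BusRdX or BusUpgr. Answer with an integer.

invalidations = 2

[1] P1: store L3 := 79 | P0:I, P1:M(79), P2:I, P3:I | bus: BusRdX
[2] P0: load  L0 | P0:E(20), P1:I, P2:I, P3:I | bus: BusRd
[3] P0: load  L1 | P0:E(70), P1:I, P2:I, P3:I | bus: BusRd
[4] P2: store L1 := 97 | P0:I, P1:I, P2:M(97), P3:I | bus: BusRdX
[5] P0: load  L0 | P0:E(20), P1:I, P2:I, P3:I | bus: none
[6] P3: store L2 := 28 | P0:I, P1:I, P2:I, P3:M(28) | bus: BusRdX
[7] P2: store L1 := 20 | P0:I, P1:I, P2:M(20), P3:I | bus: none
[8] P2: store L3 := 9 | P0:I, P1:I, P2:M(9), P3:I | bus: BusRdX,Flush
[9] P2: store L3 := 96 | P0:I, P1:I, P2:M(96), P3:I | bus: none
[10] P3: load  L3 | P0:I, P1:I, P2:O(96), P3:S(96) | bus: BusRd
[11] P3: load  L2 | P0:I, P1:I, P2:I, P3:M(28) | bus: none
[12] P3: load  L0 | P0:S(20), P1:I, P2:I, P3:S(20) | bus: BusRd
[13] P2: store L0 := 25 | P0:I, P1:I, P2:M(25), P3:I | bus: BusRdX
[14] P3: load  L1 | P0:I, P1:I, P2:O(20), P3:S(20) | bus: BusRd
[15] P1: load  L1 | P0:I, P1:S(20), P2:O(20), P3:S(20) | bus: BusRd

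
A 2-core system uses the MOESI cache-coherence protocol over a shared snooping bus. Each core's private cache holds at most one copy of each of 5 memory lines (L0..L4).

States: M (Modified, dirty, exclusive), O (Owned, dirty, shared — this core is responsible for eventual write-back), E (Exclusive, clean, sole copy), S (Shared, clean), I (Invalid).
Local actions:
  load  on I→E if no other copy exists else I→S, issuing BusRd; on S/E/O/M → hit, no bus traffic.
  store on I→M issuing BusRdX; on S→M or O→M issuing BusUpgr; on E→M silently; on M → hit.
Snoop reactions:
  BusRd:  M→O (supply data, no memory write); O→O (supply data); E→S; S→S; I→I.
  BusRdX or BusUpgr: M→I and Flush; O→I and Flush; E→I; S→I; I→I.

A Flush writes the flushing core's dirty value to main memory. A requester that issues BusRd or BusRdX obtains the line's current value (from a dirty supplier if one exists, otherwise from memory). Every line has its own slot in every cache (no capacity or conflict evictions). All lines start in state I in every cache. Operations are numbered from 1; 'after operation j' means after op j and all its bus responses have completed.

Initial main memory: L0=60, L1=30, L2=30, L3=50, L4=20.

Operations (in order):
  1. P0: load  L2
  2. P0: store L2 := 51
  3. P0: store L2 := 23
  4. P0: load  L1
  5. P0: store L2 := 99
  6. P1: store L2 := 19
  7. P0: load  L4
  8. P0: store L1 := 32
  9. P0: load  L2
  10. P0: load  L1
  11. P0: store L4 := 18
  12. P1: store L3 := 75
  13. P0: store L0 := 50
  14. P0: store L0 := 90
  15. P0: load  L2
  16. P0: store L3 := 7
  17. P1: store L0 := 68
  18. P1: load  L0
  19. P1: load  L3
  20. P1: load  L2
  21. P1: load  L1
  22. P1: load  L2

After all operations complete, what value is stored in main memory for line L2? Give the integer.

  op1 P0: load  L2 → E/I on L2; bus BusRd; mem=30
  op2 P0: store L2 := 51 → M/I on L2; bus (none); mem=30
  op3 P0: store L2 := 23 → M/I on L2; bus (none); mem=30
  op4 P0: load  L1 → E/I on L1; bus BusRd; mem=30
  op5 P0: store L2 := 99 → M/I on L2; bus (none); mem=30
  op6 P1: store L2 := 19 → I/M on L2; bus BusRdX Flush; mem=99
  op7 P0: load  L4 → E/I on L4; bus BusRd; mem=20
  op8 P0: store L1 := 32 → M/I on L1; bus (none); mem=30
  op9 P0: load  L2 → S/O on L2; bus BusRd; mem=99
  op10 P0: load  L1 → M/I on L1; bus (none); mem=30
  op11 P0: store L4 := 18 → M/I on L4; bus (none); mem=20
  op12 P1: store L3 := 75 → I/M on L3; bus BusRdX; mem=50
  op13 P0: store L0 := 50 → M/I on L0; bus BusRdX; mem=60
  op14 P0: store L0 := 90 → M/I on L0; bus (none); mem=60
  op15 P0: load  L2 → S/O on L2; bus (none); mem=99
  op16 P0: store L3 := 7 → M/I on L3; bus BusRdX Flush; mem=75
  op17 P1: store L0 := 68 → I/M on L0; bus BusRdX Flush; mem=90
  op18 P1: load  L0 → I/M on L0; bus (none); mem=90
  op19 P1: load  L3 → O/S on L3; bus BusRd; mem=75
  op20 P1: load  L2 → S/O on L2; bus (none); mem=99
  op21 P1: load  L1 → O/S on L1; bus BusRd; mem=30
  op22 P1: load  L2 → S/O on L2; bus (none); mem=99

memory[L2] = 99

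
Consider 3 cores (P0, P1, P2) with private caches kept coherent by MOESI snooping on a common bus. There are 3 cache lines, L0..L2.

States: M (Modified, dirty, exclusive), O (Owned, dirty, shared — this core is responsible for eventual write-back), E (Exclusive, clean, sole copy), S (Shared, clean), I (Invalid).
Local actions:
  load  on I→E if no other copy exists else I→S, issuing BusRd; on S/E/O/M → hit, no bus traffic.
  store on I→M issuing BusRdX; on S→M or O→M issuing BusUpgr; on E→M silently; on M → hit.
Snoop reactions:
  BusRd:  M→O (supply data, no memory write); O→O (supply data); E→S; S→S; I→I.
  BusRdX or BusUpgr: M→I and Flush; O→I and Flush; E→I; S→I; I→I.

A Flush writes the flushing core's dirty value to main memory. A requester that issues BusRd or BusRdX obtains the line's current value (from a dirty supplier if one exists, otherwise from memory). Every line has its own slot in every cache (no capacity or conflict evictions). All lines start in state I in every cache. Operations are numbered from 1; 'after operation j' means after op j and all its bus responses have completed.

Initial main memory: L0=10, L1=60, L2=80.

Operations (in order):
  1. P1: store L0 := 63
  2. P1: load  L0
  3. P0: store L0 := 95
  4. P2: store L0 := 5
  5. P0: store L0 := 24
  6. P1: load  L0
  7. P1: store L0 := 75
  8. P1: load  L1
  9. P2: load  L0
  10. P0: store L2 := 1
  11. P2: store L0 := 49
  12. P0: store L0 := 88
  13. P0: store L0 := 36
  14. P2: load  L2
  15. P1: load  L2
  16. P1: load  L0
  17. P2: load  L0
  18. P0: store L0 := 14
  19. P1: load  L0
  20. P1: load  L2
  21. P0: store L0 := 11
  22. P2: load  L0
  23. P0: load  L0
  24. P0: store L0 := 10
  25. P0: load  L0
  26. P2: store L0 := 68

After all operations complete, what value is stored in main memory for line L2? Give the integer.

memory[L2] = 80

step 1: P1: store L0 := 63  ⟶  IMI  (L0)  txn=BusRdX  M[L0]=10
step 2: P1: load  L0  ⟶  IMI  (L0)  txn=∅  M[L0]=10
step 3: P0: store L0 := 95  ⟶  MII  (L0)  txn=BusRdX+Flush  M[L0]=63
step 4: P2: store L0 := 5  ⟶  IIM  (L0)  txn=BusRdX+Flush  M[L0]=95
step 5: P0: store L0 := 24  ⟶  MII  (L0)  txn=BusRdX+Flush  M[L0]=5
step 6: P1: load  L0  ⟶  OSI  (L0)  txn=BusRd  M[L0]=5
step 7: P1: store L0 := 75  ⟶  IMI  (L0)  txn=BusUpgr+Flush  M[L0]=24
step 8: P1: load  L1  ⟶  IEI  (L1)  txn=BusRd  M[L1]=60
step 9: P2: load  L0  ⟶  IOS  (L0)  txn=BusRd  M[L0]=24
step 10: P0: store L2 := 1  ⟶  MII  (L2)  txn=BusRdX  M[L2]=80
step 11: P2: store L0 := 49  ⟶  IIM  (L0)  txn=BusUpgr+Flush  M[L0]=75
step 12: P0: store L0 := 88  ⟶  MII  (L0)  txn=BusRdX+Flush  M[L0]=49
step 13: P0: store L0 := 36  ⟶  MII  (L0)  txn=∅  M[L0]=49
step 14: P2: load  L2  ⟶  OIS  (L2)  txn=BusRd  M[L2]=80
step 15: P1: load  L2  ⟶  OSS  (L2)  txn=BusRd  M[L2]=80
step 16: P1: load  L0  ⟶  OSI  (L0)  txn=BusRd  M[L0]=49
step 17: P2: load  L0  ⟶  OSS  (L0)  txn=BusRd  M[L0]=49
step 18: P0: store L0 := 14  ⟶  MII  (L0)  txn=BusUpgr  M[L0]=49
step 19: P1: load  L0  ⟶  OSI  (L0)  txn=BusRd  M[L0]=49
step 20: P1: load  L2  ⟶  OSS  (L2)  txn=∅  M[L2]=80
step 21: P0: store L0 := 11  ⟶  MII  (L0)  txn=BusUpgr  M[L0]=49
step 22: P2: load  L0  ⟶  OIS  (L0)  txn=BusRd  M[L0]=49
step 23: P0: load  L0  ⟶  OIS  (L0)  txn=∅  M[L0]=49
step 24: P0: store L0 := 10  ⟶  MII  (L0)  txn=BusUpgr  M[L0]=49
step 25: P0: load  L0  ⟶  MII  (L0)  txn=∅  M[L0]=49
step 26: P2: store L0 := 68  ⟶  IIM  (L0)  txn=BusRdX+Flush  M[L0]=10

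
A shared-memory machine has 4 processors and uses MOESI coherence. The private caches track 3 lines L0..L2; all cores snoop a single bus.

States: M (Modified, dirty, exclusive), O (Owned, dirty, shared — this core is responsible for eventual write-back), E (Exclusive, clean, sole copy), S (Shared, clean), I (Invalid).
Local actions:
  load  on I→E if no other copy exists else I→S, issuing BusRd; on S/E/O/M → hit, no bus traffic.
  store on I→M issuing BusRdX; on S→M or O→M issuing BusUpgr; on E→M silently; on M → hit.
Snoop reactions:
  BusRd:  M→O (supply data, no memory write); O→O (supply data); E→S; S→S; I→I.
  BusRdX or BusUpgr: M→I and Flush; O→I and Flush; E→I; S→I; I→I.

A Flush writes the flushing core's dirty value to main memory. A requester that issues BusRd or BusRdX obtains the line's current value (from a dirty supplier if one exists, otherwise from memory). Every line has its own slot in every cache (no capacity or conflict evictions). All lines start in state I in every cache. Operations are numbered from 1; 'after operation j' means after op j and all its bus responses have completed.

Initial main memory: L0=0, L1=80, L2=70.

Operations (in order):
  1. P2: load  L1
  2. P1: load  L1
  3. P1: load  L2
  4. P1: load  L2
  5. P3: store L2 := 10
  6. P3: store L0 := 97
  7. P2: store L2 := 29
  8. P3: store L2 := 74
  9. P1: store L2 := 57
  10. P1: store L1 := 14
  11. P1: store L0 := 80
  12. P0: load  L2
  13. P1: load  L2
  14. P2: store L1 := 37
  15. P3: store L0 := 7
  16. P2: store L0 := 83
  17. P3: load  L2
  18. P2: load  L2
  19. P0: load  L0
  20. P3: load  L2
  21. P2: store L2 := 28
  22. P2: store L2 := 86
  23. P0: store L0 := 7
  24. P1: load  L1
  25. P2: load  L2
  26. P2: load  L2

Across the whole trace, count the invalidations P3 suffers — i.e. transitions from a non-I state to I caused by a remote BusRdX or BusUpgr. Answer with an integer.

  op1 P2: load  L1 → I/I/E/I on L1; bus BusRd; mem=80
  op2 P1: load  L1 → I/S/S/I on L1; bus BusRd; mem=80
  op3 P1: load  L2 → I/E/I/I on L2; bus BusRd; mem=70
  op4 P1: load  L2 → I/E/I/I on L2; bus (none); mem=70
  op5 P3: store L2 := 10 → I/I/I/M on L2; bus BusRdX; mem=70
  op6 P3: store L0 := 97 → I/I/I/M on L0; bus BusRdX; mem=0
  op7 P2: store L2 := 29 → I/I/M/I on L2; bus BusRdX Flush; mem=10
  op8 P3: store L2 := 74 → I/I/I/M on L2; bus BusRdX Flush; mem=29
  op9 P1: store L2 := 57 → I/M/I/I on L2; bus BusRdX Flush; mem=74
  op10 P1: store L1 := 14 → I/M/I/I on L1; bus BusUpgr; mem=80
  op11 P1: store L0 := 80 → I/M/I/I on L0; bus BusRdX Flush; mem=97
  op12 P0: load  L2 → S/O/I/I on L2; bus BusRd; mem=74
  op13 P1: load  L2 → S/O/I/I on L2; bus (none); mem=74
  op14 P2: store L1 := 37 → I/I/M/I on L1; bus BusRdX Flush; mem=14
  op15 P3: store L0 := 7 → I/I/I/M on L0; bus BusRdX Flush; mem=80
  op16 P2: store L0 := 83 → I/I/M/I on L0; bus BusRdX Flush; mem=7
  op17 P3: load  L2 → S/O/I/S on L2; bus BusRd; mem=74
  op18 P2: load  L2 → S/O/S/S on L2; bus BusRd; mem=74
  op19 P0: load  L0 → S/I/O/I on L0; bus BusRd; mem=7
  op20 P3: load  L2 → S/O/S/S on L2; bus (none); mem=74
  op21 P2: store L2 := 28 → I/I/M/I on L2; bus BusUpgr Flush; mem=57
  op22 P2: store L2 := 86 → I/I/M/I on L2; bus (none); mem=57
  op23 P0: store L0 := 7 → M/I/I/I on L0; bus BusUpgr Flush; mem=83
  op24 P1: load  L1 → I/S/O/I on L1; bus BusRd; mem=14
  op25 P2: load  L2 → I/I/M/I on L2; bus (none); mem=57
  op26 P2: load  L2 → I/I/M/I on L2; bus (none); mem=57

invalidations = 5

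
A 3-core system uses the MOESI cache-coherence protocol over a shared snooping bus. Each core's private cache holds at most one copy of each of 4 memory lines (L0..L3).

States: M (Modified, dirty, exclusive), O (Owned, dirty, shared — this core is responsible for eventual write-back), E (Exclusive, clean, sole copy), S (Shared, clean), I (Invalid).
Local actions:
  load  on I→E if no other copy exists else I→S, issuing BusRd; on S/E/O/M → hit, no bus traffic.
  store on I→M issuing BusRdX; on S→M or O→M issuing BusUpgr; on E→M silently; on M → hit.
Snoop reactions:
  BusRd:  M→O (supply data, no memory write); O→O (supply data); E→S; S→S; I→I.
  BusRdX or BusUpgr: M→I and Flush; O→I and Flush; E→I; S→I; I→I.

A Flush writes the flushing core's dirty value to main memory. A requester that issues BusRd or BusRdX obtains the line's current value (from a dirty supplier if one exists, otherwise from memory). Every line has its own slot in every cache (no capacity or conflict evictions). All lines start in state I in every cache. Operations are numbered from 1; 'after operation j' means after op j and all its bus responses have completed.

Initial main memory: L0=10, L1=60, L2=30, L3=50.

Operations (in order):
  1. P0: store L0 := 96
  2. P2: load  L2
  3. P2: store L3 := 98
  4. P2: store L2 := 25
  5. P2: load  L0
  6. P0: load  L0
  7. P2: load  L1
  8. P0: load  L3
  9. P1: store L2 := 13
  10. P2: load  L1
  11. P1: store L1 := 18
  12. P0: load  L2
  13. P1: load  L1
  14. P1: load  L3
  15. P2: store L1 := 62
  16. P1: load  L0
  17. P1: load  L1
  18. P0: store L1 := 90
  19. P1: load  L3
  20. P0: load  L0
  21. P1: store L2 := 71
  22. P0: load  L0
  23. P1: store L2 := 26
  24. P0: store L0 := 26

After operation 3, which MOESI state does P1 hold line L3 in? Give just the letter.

[1] P0: store L0 := 96 | P0:M(96), P1:I, P2:I | bus: BusRdX
[2] P2: load  L2 | P0:I, P1:I, P2:E(30) | bus: BusRd
[3] P2: store L3 := 98 | P0:I, P1:I, P2:M(98) | bus: BusRdX
[4] P2: store L2 := 25 | P0:I, P1:I, P2:M(25) | bus: none
[5] P2: load  L0 | P0:O(96), P1:I, P2:S(96) | bus: BusRd
[6] P0: load  L0 | P0:O(96), P1:I, P2:S(96) | bus: none
[7] P2: load  L1 | P0:I, P1:I, P2:E(60) | bus: BusRd
[8] P0: load  L3 | P0:S(98), P1:I, P2:O(98) | bus: BusRd
[9] P1: store L2 := 13 | P0:I, P1:M(13), P2:I | bus: BusRdX,Flush
[10] P2: load  L1 | P0:I, P1:I, P2:E(60) | bus: none
[11] P1: store L1 := 18 | P0:I, P1:M(18), P2:I | bus: BusRdX
[12] P0: load  L2 | P0:S(13), P1:O(13), P2:I | bus: BusRd
[13] P1: load  L1 | P0:I, P1:M(18), P2:I | bus: none
[14] P1: load  L3 | P0:S(98), P1:S(98), P2:O(98) | bus: BusRd
[15] P2: store L1 := 62 | P0:I, P1:I, P2:M(62) | bus: BusRdX,Flush
[16] P1: load  L0 | P0:O(96), P1:S(96), P2:S(96) | bus: BusRd
[17] P1: load  L1 | P0:I, P1:S(62), P2:O(62) | bus: BusRd
[18] P0: store L1 := 90 | P0:M(90), P1:I, P2:I | bus: BusRdX,Flush
[19] P1: load  L3 | P0:S(98), P1:S(98), P2:O(98) | bus: none
[20] P0: load  L0 | P0:O(96), P1:S(96), P2:S(96) | bus: none
[21] P1: store L2 := 71 | P0:I, P1:M(71), P2:I | bus: BusUpgr
[22] P0: load  L0 | P0:O(96), P1:S(96), P2:S(96) | bus: none
[23] P1: store L2 := 26 | P0:I, P1:M(26), P2:I | bus: none
[24] P0: store L0 := 26 | P0:M(26), P1:I, P2:I | bus: BusUpgr

state = I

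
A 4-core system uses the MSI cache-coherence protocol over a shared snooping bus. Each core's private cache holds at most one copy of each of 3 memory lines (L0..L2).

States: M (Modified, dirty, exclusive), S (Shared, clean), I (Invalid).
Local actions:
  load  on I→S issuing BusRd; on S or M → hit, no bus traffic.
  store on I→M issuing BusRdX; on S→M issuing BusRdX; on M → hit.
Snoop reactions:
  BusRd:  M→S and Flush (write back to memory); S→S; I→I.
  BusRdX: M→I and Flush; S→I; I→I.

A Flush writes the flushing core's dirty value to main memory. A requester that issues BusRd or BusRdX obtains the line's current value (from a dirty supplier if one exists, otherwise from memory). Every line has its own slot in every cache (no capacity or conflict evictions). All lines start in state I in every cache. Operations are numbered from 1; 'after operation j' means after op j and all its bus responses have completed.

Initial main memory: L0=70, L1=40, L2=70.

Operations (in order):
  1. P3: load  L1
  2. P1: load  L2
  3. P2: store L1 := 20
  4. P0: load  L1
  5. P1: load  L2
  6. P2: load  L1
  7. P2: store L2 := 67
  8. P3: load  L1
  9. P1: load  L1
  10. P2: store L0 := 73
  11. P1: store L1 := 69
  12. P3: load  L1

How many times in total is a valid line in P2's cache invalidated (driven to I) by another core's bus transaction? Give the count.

invalidations = 1

[1] P3: load  L1 | P0:I, P1:I, P2:I, P3:S(40) | bus: BusRd
[2] P1: load  L2 | P0:I, P1:S(70), P2:I, P3:I | bus: BusRd
[3] P2: store L1 := 20 | P0:I, P1:I, P2:M(20), P3:I | bus: BusRdX
[4] P0: load  L1 | P0:S(20), P1:I, P2:S(20), P3:I | bus: BusRd,Flush
[5] P1: load  L2 | P0:I, P1:S(70), P2:I, P3:I | bus: none
[6] P2: load  L1 | P0:S(20), P1:I, P2:S(20), P3:I | bus: none
[7] P2: store L2 := 67 | P0:I, P1:I, P2:M(67), P3:I | bus: BusRdX
[8] P3: load  L1 | P0:S(20), P1:I, P2:S(20), P3:S(20) | bus: BusRd
[9] P1: load  L1 | P0:S(20), P1:S(20), P2:S(20), P3:S(20) | bus: BusRd
[10] P2: store L0 := 73 | P0:I, P1:I, P2:M(73), P3:I | bus: BusRdX
[11] P1: store L1 := 69 | P0:I, P1:M(69), P2:I, P3:I | bus: BusRdX
[12] P3: load  L1 | P0:I, P1:S(69), P2:I, P3:S(69) | bus: BusRd,Flush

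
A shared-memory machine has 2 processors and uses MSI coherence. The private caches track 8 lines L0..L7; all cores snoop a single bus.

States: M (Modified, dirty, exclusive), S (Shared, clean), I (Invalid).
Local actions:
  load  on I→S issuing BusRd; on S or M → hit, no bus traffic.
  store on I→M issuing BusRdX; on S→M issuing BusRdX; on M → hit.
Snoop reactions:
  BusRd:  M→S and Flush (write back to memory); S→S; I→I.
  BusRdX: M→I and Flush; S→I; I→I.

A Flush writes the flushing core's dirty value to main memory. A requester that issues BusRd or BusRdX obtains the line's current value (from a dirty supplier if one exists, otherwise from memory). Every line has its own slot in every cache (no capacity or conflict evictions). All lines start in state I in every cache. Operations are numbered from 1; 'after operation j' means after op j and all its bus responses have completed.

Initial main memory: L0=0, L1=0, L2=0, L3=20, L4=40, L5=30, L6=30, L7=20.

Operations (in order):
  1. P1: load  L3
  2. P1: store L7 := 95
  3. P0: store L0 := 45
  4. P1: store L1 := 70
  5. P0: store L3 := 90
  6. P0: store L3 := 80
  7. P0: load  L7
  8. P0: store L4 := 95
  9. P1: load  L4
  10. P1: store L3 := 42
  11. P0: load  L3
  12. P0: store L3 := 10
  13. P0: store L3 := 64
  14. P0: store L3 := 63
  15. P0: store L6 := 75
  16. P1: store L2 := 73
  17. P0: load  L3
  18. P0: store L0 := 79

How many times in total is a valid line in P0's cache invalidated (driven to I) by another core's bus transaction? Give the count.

invalidations = 1

[1] P1: load  L3 | P0:I, P1:S(20) | bus: BusRd
[2] P1: store L7 := 95 | P0:I, P1:M(95) | bus: BusRdX
[3] P0: store L0 := 45 | P0:M(45), P1:I | bus: BusRdX
[4] P1: store L1 := 70 | P0:I, P1:M(70) | bus: BusRdX
[5] P0: store L3 := 90 | P0:M(90), P1:I | bus: BusRdX
[6] P0: store L3 := 80 | P0:M(80), P1:I | bus: none
[7] P0: load  L7 | P0:S(95), P1:S(95) | bus: BusRd,Flush
[8] P0: store L4 := 95 | P0:M(95), P1:I | bus: BusRdX
[9] P1: load  L4 | P0:S(95), P1:S(95) | bus: BusRd,Flush
[10] P1: store L3 := 42 | P0:I, P1:M(42) | bus: BusRdX,Flush
[11] P0: load  L3 | P0:S(42), P1:S(42) | bus: BusRd,Flush
[12] P0: store L3 := 10 | P0:M(10), P1:I | bus: BusRdX
[13] P0: store L3 := 64 | P0:M(64), P1:I | bus: none
[14] P0: store L3 := 63 | P0:M(63), P1:I | bus: none
[15] P0: store L6 := 75 | P0:M(75), P1:I | bus: BusRdX
[16] P1: store L2 := 73 | P0:I, P1:M(73) | bus: BusRdX
[17] P0: load  L3 | P0:M(63), P1:I | bus: none
[18] P0: store L0 := 79 | P0:M(79), P1:I | bus: none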